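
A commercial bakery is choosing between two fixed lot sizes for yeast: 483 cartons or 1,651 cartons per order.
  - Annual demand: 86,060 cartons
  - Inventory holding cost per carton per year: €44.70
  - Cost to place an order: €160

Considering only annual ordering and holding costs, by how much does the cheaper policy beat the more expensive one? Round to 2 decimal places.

TC(Q) = (D/Q)S + (Q/2)H
TC(483) = (86,060/483)×160 + (483/2)×44.7 = €39,303.54
TC(1,651) = (86,060/1,651)×160 + (1,651/2)×44.7 = €45,240.01
Cheaper: Q = 483.  Difference = €5,936.47

€5,936.47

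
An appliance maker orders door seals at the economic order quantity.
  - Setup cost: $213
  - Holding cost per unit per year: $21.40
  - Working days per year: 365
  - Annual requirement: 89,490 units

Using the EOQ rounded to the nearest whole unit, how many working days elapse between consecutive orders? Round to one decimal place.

5.4 days

EOQ = √(2DS/H) = √(2 × 89,490 × 213 / 21.4)
    = √(1,781,436.45) ≈ 1,334.70 → Q = 1,335 units
T = Q/D × 365 days = 1,335/89,490 × 365 = 5.445 days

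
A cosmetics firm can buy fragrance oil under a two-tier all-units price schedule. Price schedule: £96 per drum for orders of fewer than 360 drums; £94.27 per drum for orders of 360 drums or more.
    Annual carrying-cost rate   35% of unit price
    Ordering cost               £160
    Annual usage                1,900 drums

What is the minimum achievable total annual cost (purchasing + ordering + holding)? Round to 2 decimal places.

£185,896.45

H₁ = 35%×£96 = £33.6000;  H₂ = 35%×£94.27 = £32.9945
EOQ₁ = √(2×1,900×160/33.6000) = 134.52  (< 360, feasible at tier 1)
EOQ₂ = √(2×1,900×160/32.9945) = 135.75  (< 360 → use Q = 360 at tier-2 price)
TC(tier 1 (EOQ₁), Q≈134.5) = £186,919.82
TC(tier 2, Q≈360.0) = £185,896.45
Minimum at tier 2: £185,896.45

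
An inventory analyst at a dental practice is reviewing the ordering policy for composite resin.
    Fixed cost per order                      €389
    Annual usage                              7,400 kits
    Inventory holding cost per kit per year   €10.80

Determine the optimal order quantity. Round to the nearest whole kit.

EOQ = √(2DS/H) = √(2 × 7,400 × 389 / 10.8)
    = √(533,074.07) ≈ 730.12

730 kits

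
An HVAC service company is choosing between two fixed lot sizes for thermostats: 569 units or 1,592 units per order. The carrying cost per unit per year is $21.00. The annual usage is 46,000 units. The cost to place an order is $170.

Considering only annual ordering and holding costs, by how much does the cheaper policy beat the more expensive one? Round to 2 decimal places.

Annual cost at Q: ordering D·S/Q plus holding Q·H/2.
TC(569) = (46,000/569)×170 + (569/2)×21 = $19,717.91
TC(1,592) = (46,000/1,592)×170 + (1,592/2)×21 = $21,628.06
Cheaper: Q = 569.  Difference = $1,910.15

$1,910.15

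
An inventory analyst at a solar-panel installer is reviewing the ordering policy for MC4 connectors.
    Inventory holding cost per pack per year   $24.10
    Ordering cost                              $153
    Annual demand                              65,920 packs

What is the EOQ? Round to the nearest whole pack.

Q* = √(2·D·S / H) = √(2·65,920·153 / 24.1) = √836,992.5 ≈ 914.87

915 packs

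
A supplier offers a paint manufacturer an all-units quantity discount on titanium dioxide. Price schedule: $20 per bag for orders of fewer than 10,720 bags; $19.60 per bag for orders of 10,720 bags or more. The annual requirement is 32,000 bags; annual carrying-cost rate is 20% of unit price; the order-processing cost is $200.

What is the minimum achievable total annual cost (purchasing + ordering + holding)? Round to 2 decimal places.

H₁ = 20%×$20 = $4.0000;  H₂ = 20%×$19.60 = $3.9200
EOQ₁ = √(2×32,000×200/4.0000) = 1,788.85  (< 10,720, feasible at tier 1)
EOQ₂ = √(2×32,000×200/3.9200) = 1,807.02  (< 10,720 → use Q = 10,720 at tier-2 price)
TC(tier 1 (EOQ₁), Q≈1,788.9) = $647,155.42
TC(tier 2, Q≈10,720.0) = $648,808.21
Minimum at tier 1 (EOQ₁): $647,155.42

$647,155.42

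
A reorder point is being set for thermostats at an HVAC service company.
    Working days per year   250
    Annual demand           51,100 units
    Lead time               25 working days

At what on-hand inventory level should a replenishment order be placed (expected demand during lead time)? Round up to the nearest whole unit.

Daily demand d = 51,100 / 250 = 204.400 units/day
Demand during lead time = 204.400 × 25 = 5,110.00
Reorder point = 5,110.00 → round up

5,110 units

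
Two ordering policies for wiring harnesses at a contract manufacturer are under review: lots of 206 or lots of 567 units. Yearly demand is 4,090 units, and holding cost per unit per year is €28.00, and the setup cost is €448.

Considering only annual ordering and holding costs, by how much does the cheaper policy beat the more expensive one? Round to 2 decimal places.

For each Q, cost = (D/Q)·S + (Q/2)·H.
TC(206) = (4,090/206)×448 + (206/2)×28 = €11,778.76
TC(567) = (4,090/567)×448 + (567/2)×28 = €11,169.60
Cheaper: Q = 567.  Difference = €609.15

€609.15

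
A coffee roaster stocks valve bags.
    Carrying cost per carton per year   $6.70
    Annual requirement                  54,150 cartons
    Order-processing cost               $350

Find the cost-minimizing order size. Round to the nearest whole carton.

2,379 cartons

EOQ = √(2DS/H) = √(2 × 54,150 × 350 / 6.7)
    = √(5,657,462.69) ≈ 2,378.54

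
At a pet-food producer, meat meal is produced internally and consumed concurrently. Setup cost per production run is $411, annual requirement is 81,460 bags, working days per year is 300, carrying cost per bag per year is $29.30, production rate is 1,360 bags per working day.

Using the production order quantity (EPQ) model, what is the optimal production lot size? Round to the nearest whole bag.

1,690 bags

Daily demand d = 81,460/300 = 271.533; p = 1360; 1 − d/p = 0.80034
EPQ = √(2DS / (H(1 − d/p)))
    = √(2 × 81,460 × 411 / (29.3 × 0.80034)) ≈ 1,689.80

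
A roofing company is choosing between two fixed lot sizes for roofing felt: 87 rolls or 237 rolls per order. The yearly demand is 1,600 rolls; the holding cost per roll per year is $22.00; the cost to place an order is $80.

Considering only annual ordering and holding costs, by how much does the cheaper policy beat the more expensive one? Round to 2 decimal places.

$718.82

For each Q, cost = (D/Q)·S + (Q/2)·H.
TC(87) = (1,600/87)×80 + (87/2)×22 = $2,428.26
TC(237) = (1,600/237)×80 + (237/2)×22 = $3,147.08
Lots of 87 are cheaper by $718.82.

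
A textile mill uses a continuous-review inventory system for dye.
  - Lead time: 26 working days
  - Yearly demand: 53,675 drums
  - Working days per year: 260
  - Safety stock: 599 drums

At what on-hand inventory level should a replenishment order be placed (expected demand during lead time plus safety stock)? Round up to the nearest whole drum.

Daily demand d = 53,675 / 260 = 206.442 drums/day
Demand during lead time = 206.442 × 26 = 5,367.50
Reorder point = 5,367.50 + 599 = 5,966.50 → round up

5,967 drums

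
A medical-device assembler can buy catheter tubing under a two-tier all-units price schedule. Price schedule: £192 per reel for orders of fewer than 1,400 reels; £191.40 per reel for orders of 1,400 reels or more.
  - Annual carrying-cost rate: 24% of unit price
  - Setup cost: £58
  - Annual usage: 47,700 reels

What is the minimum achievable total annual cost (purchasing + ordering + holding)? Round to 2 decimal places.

H₁ = 24%×£192 = £46.0800;  H₂ = 24%×£191.40 = £45.9360
EOQ₁ = √(2×47,700×58/46.0800) = 346.52  (< 1,400, feasible at tier 1)
EOQ₂ = √(2×47,700×58/45.9360) = 347.07  (< 1,400 → use Q = 1,400 at tier-2 price)
TC(tier 1 (EOQ₁), Q≈346.5) = £9,174,367.78
TC(tier 2, Q≈1,400.0) = £9,163,911.34
Minimum at tier 2: £9,163,911.34

£9,163,911.34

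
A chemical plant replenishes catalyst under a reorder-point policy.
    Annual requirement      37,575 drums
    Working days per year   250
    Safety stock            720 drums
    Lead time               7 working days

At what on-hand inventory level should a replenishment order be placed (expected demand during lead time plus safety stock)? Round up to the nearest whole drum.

1,773 drums

Daily demand d = 37,575 / 250 = 150.300 drums/day
Demand during lead time = 150.300 × 7 = 1,052.10
Reorder point = 1,052.10 + 720 = 1,772.10 → round up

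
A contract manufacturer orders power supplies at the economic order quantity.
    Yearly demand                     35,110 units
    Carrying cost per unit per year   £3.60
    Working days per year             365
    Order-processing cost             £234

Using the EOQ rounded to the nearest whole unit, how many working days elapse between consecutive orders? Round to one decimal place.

Q* = √(2·D·S / H) = √(2·35,110·234 / 3.6) = √4,564,300.0 ≈ 2,136.42 → Q = 2,136 units
Cycle time = (working days × Q)/D = (365 × 2,136) / 35,110 = 22.206 days

22.2 days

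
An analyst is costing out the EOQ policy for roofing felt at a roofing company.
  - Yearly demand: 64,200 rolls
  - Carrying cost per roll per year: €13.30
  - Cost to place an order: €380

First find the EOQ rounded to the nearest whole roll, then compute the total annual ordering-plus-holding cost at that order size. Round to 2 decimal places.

€25,474.18

EOQ = √(2DS/H) = √(2 × 64,200 × 380 / 13.3)
    = √(3,668,571.43) ≈ 1,915.35 → Q = 1,915 rolls
Orders/yr = 64,200/1,915 = 33.525; ordering cost = 33.525 × €380 = €12,739.43
Average inventory = 1,915/2 = 957.5; holding cost = 957.5 × €13.3 = €12,734.75
Total = €12,739.43 + €12,734.75 = €25,474.18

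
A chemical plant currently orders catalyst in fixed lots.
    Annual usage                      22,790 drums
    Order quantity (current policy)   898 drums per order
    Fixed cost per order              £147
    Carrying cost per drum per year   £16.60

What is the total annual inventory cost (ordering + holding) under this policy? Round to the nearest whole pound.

£11,184

Annual ordering cost = (D/Q)·S = (22,790/898) × 147 = £3,730.66
Annual holding cost  = (Q/2)·H = (898/2) × 16.6 = £7,453.40
Total = £3,730.66 + £7,453.40 = £11,184.06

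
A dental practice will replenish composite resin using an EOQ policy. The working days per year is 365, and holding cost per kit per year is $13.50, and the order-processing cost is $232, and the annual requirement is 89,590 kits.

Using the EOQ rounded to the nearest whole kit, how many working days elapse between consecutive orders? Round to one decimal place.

7.2 days

Optimal lot size Q* = (2 × 89,590 × $232 / $13.5)^½ ≈ 1,754.78 → Q = 1,755 kits
Cycle time = (working days × Q)/D = (365 × 1,755) / 89,590 = 7.150 days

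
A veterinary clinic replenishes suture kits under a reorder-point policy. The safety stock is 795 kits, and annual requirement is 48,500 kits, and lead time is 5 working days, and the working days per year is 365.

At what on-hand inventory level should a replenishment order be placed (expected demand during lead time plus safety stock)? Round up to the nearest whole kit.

1,460 kits

Daily demand d = 48,500 / 365 = 132.877 kits/day
Demand during lead time = 132.877 × 5 = 664.38
Reorder point = 664.38 + 795 = 1,459.38 → round up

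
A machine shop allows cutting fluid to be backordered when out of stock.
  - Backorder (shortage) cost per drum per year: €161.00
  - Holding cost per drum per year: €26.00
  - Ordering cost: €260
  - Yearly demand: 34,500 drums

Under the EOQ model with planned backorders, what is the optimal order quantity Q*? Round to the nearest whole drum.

895 drums

Basic EOQ = √(2·34,500·260/26) = 830.662
Backorder adjustment √((H+b)/b) = √((26+161)/161) = 1.0777
Q* = 830.662 × 1.0777 ≈ 895.23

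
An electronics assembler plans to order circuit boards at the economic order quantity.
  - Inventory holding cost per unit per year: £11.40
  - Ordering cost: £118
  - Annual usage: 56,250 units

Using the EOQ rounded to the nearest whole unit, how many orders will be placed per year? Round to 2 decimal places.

52.13 orders per year

Q* = √(2·D·S / H) = √(2·56,250·118 / 11.4) = √1,164,473.7 ≈ 1,079.11 → Q = 1,079
N = D/Q = 56,250/1,079 ≈ 52.132 orders/yr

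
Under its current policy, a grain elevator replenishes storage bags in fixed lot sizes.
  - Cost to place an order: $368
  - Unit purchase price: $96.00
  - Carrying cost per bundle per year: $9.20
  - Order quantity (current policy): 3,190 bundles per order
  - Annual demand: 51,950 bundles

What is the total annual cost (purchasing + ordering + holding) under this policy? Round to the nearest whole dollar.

$5,007,867

Ordering: D/Q × S = 51,950/3,190 × $368 = $5,992.98
Holding:  Q/2 × H = 3,190/2 × $9.2 = $14,674.00
Purchase cost = D·C = 51,950 × 96 = $4,987,200.00
Total = $5,992.98 + $14,674.00 + $4,987,200.00 = $5,007,866.98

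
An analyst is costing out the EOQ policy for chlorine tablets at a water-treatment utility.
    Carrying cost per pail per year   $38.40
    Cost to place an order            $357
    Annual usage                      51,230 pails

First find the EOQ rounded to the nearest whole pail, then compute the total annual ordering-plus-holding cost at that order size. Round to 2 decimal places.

$37,478.04

Optimal lot size Q* = (2 × 51,230 × $357 / $38.4)^½ ≈ 975.99 → Q = 976 pails
Ordering: D/Q × S = 51,230/976 × $357 = $18,738.84
Holding:  Q/2 × H = 976/2 × $38.4 = $18,739.20
Total = $18,738.84 + $18,739.20 = $37,478.04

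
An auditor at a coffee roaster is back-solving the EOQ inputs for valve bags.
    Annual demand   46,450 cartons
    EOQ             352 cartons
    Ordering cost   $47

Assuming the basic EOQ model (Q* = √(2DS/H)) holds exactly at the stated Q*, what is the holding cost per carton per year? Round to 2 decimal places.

EOQ relation: Q² = 2DS/H, so rearrange for the unknown.
H = 2DS / Q² = 2 × 46,450 × 47 / 352² = 35.2394

$35.24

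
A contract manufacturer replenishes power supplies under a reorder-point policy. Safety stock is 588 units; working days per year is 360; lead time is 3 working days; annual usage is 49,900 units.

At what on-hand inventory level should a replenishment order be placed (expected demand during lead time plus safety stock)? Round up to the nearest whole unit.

1,004 units

Daily demand d = 49,900 / 360 = 138.611 units/day
Demand during lead time = 138.611 × 3 = 415.83
Reorder point = 415.83 + 588 = 1,003.83 → round up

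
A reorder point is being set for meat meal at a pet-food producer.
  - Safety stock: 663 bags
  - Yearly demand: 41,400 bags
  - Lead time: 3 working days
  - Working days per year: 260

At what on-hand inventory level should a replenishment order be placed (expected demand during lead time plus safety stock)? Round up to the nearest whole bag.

Daily demand d = 41,400 / 260 = 159.231 bags/day
Demand during lead time = 159.231 × 3 = 477.69
Reorder point = 477.69 + 663 = 1,140.69 → round up

1,141 bags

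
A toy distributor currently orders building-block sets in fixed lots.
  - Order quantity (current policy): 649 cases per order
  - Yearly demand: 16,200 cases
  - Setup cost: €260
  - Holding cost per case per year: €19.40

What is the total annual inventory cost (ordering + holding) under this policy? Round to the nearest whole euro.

€12,785

Annual ordering cost = (D/Q)·S = (16,200/649) × 260 = €6,489.98
Annual holding cost  = (Q/2)·H = (649/2) × 19.4 = €6,295.30
Total = €6,489.98 + €6,295.30 = €12,785.28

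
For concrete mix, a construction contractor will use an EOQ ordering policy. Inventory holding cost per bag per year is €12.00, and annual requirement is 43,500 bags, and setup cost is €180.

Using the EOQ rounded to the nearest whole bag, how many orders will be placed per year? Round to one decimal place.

2DS/H = 2·43,500·180/12 = 1,305,000.00
EOQ = √1,305,000.00 ≈ 1,142.37 → Q = 1,142
N = D/Q = 43,500/1,142 ≈ 38.091 orders/yr

38.1 orders per year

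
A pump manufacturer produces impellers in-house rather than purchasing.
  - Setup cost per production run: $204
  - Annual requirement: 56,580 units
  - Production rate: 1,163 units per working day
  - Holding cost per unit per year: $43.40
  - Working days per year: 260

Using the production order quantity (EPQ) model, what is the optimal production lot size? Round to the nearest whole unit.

d = 56,580/260 = 217.6154 units/day;  effective holding cost H(1 − d/p) = 43.4·(1 − 217.6154/1163) = 35.27919
Q* = √(2DS / H_eff) = √(2·56,580·204 / 35.27919) ≈ 808.91

809 units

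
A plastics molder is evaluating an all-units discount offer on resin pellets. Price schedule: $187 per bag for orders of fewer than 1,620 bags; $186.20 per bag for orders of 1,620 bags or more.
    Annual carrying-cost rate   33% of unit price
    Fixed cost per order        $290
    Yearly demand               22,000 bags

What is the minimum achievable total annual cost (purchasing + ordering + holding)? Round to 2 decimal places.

$4,142,061.00

H₁ = 33%×$187 = $61.7100;  H₂ = 33%×$186.20 = $61.4460
EOQ₁ = √(2×22,000×290/61.7100) = 454.72  (< 1,620, feasible at tier 1)
EOQ₂ = √(2×22,000×290/61.4460) = 455.70  (< 1,620 → use Q = 1,620 at tier-2 price)
TC(tier 1 (EOQ₁), Q≈454.7) = $4,142,061.00
TC(tier 2, Q≈1,620.0) = $4,150,109.53
Minimum at tier 1 (EOQ₁): $4,142,061.00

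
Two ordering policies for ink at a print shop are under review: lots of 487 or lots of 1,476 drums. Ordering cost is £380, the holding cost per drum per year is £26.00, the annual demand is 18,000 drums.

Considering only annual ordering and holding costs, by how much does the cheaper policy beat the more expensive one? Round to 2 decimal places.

Annual cost at Q: ordering D·S/Q plus holding Q·H/2.
TC(487) = (18,000/487)×380 + (487/2)×26 = £20,376.17
TC(1,476) = (18,000/1,476)×380 + (1,476/2)×26 = £23,822.15
Cheaper: Q = 487.  Difference = £3,445.97

£3,445.97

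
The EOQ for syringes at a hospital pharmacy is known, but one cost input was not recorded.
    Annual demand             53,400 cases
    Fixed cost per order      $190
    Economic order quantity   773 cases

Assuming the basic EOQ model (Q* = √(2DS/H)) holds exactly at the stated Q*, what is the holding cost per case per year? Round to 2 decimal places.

$33.96

From Q* = √(2DS/H) ⇒ Q*² = 2DS/H.
H = 2DS / Q² = 2 × 53,400 × 190 / 773² = 33.9599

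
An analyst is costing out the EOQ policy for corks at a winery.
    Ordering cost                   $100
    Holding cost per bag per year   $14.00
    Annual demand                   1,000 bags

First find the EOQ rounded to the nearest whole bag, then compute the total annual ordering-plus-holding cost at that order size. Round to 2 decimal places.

$1,673.33

Optimal lot size Q* = (2 × 1,000 × $100 / $14)^½ ≈ 119.52 → Q = 120 bags
Annual ordering cost = (D/Q)·S = (1,000/120) × 100 = $833.33
Annual holding cost  = (Q/2)·H = (120/2) × 14 = $840.00
Total = $833.33 + $840.00 = $1,673.33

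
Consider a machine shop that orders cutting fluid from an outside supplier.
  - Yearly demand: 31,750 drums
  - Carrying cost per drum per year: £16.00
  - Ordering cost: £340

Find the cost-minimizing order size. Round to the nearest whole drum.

1,162 drums

2DS/H = 2·31,750·340/16 = 1,349,375.00
EOQ = √1,349,375.00 ≈ 1,161.63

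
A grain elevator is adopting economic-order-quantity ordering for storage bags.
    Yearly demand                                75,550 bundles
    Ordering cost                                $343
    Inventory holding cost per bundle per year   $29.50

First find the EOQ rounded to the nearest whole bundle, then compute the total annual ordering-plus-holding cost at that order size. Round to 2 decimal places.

$39,101.22

EOQ = √(2DS/H) = √(2 × 75,550 × 343 / 29.5)
    = √(1,756,857.63) ≈ 1,325.47 → Q = 1,325 bundles
Ordering: D/Q × S = 75,550/1,325 × $343 = $19,557.47
Holding:  Q/2 × H = 1,325/2 × $29.5 = $19,543.75
Total = $19,557.47 + $19,543.75 = $39,101.22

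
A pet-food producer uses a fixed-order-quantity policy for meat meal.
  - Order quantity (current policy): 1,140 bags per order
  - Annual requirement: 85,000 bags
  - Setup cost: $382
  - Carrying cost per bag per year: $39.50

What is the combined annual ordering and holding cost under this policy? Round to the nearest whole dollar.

Annual ordering cost = (D/Q)·S = (85,000/1,140) × 382 = $28,482.46
Annual holding cost  = (Q/2)·H = (1,140/2) × 39.5 = $22,515.00
Total = $28,482.46 + $22,515.00 = $50,997.46

$50,997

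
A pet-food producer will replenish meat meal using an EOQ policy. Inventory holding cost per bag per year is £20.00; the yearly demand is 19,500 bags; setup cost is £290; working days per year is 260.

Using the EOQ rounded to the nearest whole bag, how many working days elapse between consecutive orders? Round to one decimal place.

10.0 days

EOQ = √(2DS/H) = √(2 × 19,500 × 290 / 20)
    = √(565,500.00) ≈ 752.00 → Q = 752 bags
Days between orders = 260 / (D/Q) = 260 / 25.931 ≈ 10.027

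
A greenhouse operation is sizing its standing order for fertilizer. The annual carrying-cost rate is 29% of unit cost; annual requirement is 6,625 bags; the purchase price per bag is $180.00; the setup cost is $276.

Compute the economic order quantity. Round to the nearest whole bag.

265 bags

Carrying cost H = $180 × 29% = $52.2000/bag/yr
2DS/H = 2·6,625·276/52.2 = 70,057.47
EOQ = √70,057.47 ≈ 264.68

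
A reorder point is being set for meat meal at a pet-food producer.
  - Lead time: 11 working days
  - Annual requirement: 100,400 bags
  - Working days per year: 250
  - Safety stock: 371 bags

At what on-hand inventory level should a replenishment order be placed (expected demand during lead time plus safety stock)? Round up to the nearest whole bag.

4,789 bags

Daily demand d = 100,400 / 250 = 401.600 bags/day
Demand during lead time = 401.600 × 11 = 4,417.60
Reorder point = 4,417.60 + 371 = 4,788.60 → round up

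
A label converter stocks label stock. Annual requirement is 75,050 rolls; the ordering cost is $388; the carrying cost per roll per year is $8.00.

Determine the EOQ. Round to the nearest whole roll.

EOQ = √(2DS/H) = √(2 × 75,050 × 388 / 8)
    = √(7,279,850.00) ≈ 2,698.12

2,698 rolls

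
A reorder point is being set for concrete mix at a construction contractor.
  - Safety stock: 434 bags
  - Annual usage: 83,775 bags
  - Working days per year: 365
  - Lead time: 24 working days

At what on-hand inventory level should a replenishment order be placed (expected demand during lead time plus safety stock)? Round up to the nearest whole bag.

5,943 bags

Daily demand d = 83,775 / 365 = 229.521 bags/day
Demand during lead time = 229.521 × 24 = 5,508.49
Reorder point = 5,508.49 + 434 = 5,942.49 → round up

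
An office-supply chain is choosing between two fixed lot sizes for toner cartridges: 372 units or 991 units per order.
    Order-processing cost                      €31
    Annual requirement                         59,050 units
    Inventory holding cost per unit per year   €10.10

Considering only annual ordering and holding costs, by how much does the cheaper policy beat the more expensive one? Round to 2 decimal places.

TC(Q) = (D/Q)S + (Q/2)H
TC(372) = (59,050/372)×31 + (372/2)×10.1 = €6,799.43
TC(991) = (59,050/991)×31 + (991/2)×10.1 = €6,851.72
Cheaper: Q = 372.  Difference = €52.29

€52.29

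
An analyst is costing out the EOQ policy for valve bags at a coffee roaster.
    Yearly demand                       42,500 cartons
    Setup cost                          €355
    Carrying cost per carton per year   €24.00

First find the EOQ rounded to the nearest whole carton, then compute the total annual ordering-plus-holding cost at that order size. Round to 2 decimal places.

2DS/H = 2·42,500·355/24 = 1,257,291.67
EOQ = √1,257,291.67 ≈ 1,121.29 → Q = 1,121 cartons
Orders/yr = 42,500/1,121 = 37.913; ordering cost = 37.913 × €355 = €13,458.97
Average inventory = 1,121/2 = 560.5; holding cost = 560.5 × €24 = €13,452.00
Total = €13,458.97 + €13,452.00 = €26,910.97

€26,910.97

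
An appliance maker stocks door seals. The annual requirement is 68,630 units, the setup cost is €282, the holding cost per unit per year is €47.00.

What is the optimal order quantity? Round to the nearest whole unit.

908 units

Q* = √(2·D·S / H) = √(2·68,630·282 / 47) = √823,560.0 ≈ 907.50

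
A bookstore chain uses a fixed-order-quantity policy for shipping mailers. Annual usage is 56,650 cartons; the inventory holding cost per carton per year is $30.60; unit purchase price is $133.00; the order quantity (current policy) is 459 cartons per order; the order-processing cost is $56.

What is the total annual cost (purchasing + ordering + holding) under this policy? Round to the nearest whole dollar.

$7,548,384

Ordering: D/Q × S = 56,650/459 × $56 = $6,911.55
Holding:  Q/2 × H = 459/2 × $30.6 = $7,022.70
Purchase cost = D·C = 56,650 × 133 = $7,534,450.00
Total = $6,911.55 + $7,022.70 + $7,534,450.00 = $7,548,384.25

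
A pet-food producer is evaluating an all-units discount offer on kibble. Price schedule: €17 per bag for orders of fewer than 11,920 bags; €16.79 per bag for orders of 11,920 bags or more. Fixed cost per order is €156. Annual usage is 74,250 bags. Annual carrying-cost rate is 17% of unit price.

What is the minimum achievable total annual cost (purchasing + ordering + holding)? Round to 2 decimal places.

H₁ = 17%×€17 = €2.8900;  H₂ = 17%×€16.79 = €2.8543
EOQ₁ = √(2×74,250×156/2.8900) = 2,831.24  (< 11,920, feasible at tier 1)
EOQ₂ = √(2×74,250×156/2.8543) = 2,848.89  (< 11,920 → use Q = 11,920 at tier-2 price)
TC(tier 1 (EOQ₁), Q≈2,831.2) = €1,270,432.28
TC(tier 2, Q≈11,920.0) = €1,264,640.86
Minimum at tier 2: €1,264,640.86

€1,264,640.86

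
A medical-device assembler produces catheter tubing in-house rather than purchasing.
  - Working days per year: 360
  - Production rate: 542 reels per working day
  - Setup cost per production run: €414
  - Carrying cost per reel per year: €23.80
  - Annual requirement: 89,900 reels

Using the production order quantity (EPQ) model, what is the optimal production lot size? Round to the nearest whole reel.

d = 89,900/360 = 249.7222 reels/day;  effective holding cost H(1 − d/p) = 23.8·(1 − 249.7222/542) = 12.83434
Q* = √(2DS / H_eff) = √(2·89,900·414 / 12.83434) ≈ 2,408.29

2,408 reels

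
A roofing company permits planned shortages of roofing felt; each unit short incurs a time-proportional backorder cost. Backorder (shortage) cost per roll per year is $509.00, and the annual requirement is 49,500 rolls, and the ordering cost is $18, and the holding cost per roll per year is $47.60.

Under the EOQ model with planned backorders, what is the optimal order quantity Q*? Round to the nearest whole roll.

202 rolls

Q* = √(2DS/H) · √((H + b)/b)
   = √(2 × 49,500 × 18 / 47.6) · √((47.6 + 509) / 509)
   = 193.486 × 1.0457 ≈ 202.33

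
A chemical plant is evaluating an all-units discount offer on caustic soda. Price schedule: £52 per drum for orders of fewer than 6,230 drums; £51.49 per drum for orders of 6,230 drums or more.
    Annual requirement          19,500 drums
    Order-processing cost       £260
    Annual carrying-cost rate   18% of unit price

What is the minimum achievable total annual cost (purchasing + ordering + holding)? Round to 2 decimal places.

H₁ = 18%×£52 = £9.3600;  H₂ = 18%×£51.49 = £9.2682
EOQ₁ = √(2×19,500×260/9.3600) = 1,040.83  (< 6,230, feasible at tier 1)
EOQ₂ = √(2×19,500×260/9.2682) = 1,045.97  (< 6,230 → use Q = 6,230 at tier-2 price)
TC(tier 1 (EOQ₁), Q≈1,040.8) = £1,023,742.20
TC(tier 2, Q≈6,230.0) = £1,033,739.25
Minimum at tier 1 (EOQ₁): £1,023,742.20

£1,023,742.20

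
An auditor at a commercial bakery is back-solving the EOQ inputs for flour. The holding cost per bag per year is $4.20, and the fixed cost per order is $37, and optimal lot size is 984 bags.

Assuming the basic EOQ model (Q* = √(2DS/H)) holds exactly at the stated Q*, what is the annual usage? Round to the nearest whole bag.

54,955 bags per year

From Q* = √(2DS/H) ⇒ Q*² = 2DS/H.
D = Q²H / (2S) = 984² × 4.2 / (2 × 37) = 54,955.07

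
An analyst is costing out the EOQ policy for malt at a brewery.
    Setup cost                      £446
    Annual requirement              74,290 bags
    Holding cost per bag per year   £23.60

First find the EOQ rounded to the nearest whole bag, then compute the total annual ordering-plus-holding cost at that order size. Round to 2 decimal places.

Optimal lot size Q* = (2 × 74,290 × £446 / £23.6)^½ ≈ 1,675.68 → Q = 1,676 bags
Orders/yr = 74,290/1,676 = 44.326; ordering cost = 44.326 × £446 = £19,769.30
Average inventory = 1,676/2 = 838; holding cost = 838 × £23.6 = £19,776.80
Total = £19,769.30 + £19,776.80 = £39,546.10

£39,546.10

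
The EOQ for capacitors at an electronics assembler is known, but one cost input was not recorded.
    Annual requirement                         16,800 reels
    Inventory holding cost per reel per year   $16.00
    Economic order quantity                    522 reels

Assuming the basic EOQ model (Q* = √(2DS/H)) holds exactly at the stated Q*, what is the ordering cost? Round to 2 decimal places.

From Q* = √(2DS/H) ⇒ Q*² = 2DS/H.
S = Q²H / (2D) = 522² × 16 / (2 × 16,800) = 129.7543

$129.75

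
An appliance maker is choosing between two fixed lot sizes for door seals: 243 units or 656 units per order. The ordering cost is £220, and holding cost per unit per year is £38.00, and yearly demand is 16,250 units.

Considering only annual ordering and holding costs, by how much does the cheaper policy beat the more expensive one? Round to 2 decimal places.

£1,415.24

For each Q, cost = (D/Q)·S + (Q/2)·H.
TC(243) = (16,250/243)×220 + (243/2)×38 = £19,328.93
TC(656) = (16,250/656)×220 + (656/2)×38 = £17,913.70
Cheaper: Q = 656.  Difference = £1,415.24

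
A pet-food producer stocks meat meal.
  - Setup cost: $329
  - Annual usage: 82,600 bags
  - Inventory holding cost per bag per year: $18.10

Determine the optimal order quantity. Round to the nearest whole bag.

EOQ = √(2DS/H) = √(2 × 82,600 × 329 / 18.1)
    = √(3,002,806.63) ≈ 1,732.86

1,733 bags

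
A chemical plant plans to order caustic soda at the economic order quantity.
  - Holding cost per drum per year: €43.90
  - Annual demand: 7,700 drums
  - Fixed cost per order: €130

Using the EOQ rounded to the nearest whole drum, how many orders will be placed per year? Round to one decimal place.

36.0 orders per year

EOQ = √(2DS/H) = √(2 × 7,700 × 130 / 43.9)
    = √(45,603.64) ≈ 213.55 → Q = 214
Orders per year = D/Q = 7,700 / 214 = 35.981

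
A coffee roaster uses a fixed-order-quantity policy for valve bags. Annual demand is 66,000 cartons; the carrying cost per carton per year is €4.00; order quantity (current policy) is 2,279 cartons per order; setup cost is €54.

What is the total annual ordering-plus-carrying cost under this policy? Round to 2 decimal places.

Ordering: D/Q × S = 66,000/2,279 × €54 = €1,563.84
Holding:  Q/2 × H = 2,279/2 × €4 = €4,558.00
Total = €1,563.84 + €4,558.00 = €6,121.84

€6,121.84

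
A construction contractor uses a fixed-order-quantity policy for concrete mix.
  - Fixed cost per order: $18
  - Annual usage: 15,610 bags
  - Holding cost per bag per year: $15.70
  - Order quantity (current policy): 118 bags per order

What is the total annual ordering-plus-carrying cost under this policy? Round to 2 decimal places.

$3,307.49

Orders/yr = 15,610/118 = 132.288; ordering cost = 132.288 × $18 = $2,381.19
Average inventory = 118/2 = 59; holding cost = 59 × $15.7 = $926.30
Total = $2,381.19 + $926.30 = $3,307.49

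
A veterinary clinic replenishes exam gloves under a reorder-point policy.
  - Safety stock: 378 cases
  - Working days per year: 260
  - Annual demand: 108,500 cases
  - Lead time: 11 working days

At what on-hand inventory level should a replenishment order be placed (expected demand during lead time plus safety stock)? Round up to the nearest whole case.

Daily demand d = 108,500 / 260 = 417.308 cases/day
Demand during lead time = 417.308 × 11 = 4,590.38
Reorder point = 4,590.38 + 378 = 4,968.38 → round up

4,969 cases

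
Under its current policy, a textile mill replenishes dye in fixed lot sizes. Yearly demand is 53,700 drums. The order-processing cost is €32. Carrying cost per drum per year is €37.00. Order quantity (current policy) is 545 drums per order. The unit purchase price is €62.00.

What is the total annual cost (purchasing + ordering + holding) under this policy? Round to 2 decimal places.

Annual ordering cost = (D/Q)·S = (53,700/545) × 32 = €3,153.03
Annual holding cost  = (Q/2)·H = (545/2) × 37 = €10,082.50
Purchase cost = D·C = 53,700 × 62 = €3,329,400.00
Total = €3,153.03 + €10,082.50 + €3,329,400.00 = €3,342,635.53

€3,342,635.53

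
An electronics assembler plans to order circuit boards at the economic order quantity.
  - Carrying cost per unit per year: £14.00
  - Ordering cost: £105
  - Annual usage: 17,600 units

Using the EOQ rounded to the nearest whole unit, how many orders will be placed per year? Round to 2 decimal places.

EOQ = √(2DS/H) = √(2 × 17,600 × 105 / 14)
    = √(264,000.00) ≈ 513.81 → Q = 514
N = D/Q = 17,600/514 ≈ 34.241 orders/yr

34.24 orders per year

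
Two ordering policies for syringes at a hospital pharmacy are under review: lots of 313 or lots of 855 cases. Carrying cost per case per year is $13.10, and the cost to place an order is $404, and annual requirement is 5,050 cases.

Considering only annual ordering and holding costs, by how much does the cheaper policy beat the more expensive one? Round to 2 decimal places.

TC(Q) = (D/Q)S + (Q/2)H
TC(313) = (5,050/313)×404 + (313/2)×13.1 = $8,568.36
TC(855) = (5,050/855)×404 + (855/2)×13.1 = $7,986.45
|ΔTC| = |$8,568.36 − $7,986.45| = $581.91

$581.91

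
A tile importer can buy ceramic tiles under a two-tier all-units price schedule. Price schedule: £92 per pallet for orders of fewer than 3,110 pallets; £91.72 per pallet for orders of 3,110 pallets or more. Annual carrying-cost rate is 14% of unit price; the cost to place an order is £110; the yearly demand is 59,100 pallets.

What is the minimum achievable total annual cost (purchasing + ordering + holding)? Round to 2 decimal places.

£5,442,709.80

H₁ = 14%×£92 = £12.8800;  H₂ = 14%×£91.72 = £12.8408
EOQ₁ = √(2×59,100×110/12.8800) = 1,004.72  (< 3,110, feasible at tier 1)
EOQ₂ = √(2×59,100×110/12.8408) = 1,006.26  (< 3,110 → use Q = 3,110 at tier-2 price)
TC(tier 1 (EOQ₁), Q≈1,004.7) = £5,450,140.86
TC(tier 2, Q≈3,110.0) = £5,442,709.80
Minimum at tier 2: £5,442,709.80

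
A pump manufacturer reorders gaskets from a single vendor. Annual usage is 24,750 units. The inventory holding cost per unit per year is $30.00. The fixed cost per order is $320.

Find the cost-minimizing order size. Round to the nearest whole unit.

727 units

Q* = √(2·D·S / H) = √(2·24,750·320 / 30) = √528,000.0 ≈ 726.64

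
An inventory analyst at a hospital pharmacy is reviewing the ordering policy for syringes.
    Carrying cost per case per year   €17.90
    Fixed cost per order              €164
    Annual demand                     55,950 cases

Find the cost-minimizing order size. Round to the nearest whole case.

EOQ = √(2DS/H) = √(2 × 55,950 × 164 / 17.9)
    = √(1,025,229.05) ≈ 1,012.54

1,013 cases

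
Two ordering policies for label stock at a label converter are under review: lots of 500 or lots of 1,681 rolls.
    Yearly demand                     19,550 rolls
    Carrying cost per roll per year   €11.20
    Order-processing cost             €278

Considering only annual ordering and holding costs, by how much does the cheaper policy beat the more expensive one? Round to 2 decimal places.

€1,023.06

Annual cost at Q: ordering D·S/Q plus holding Q·H/2.
TC(500) = (19,550/500)×278 + (500/2)×11.2 = €13,669.80
TC(1,681) = (19,550/1,681)×278 + (1,681/2)×11.2 = €12,646.74
|ΔTC| = |€13,669.80 − €12,646.74| = €1,023.06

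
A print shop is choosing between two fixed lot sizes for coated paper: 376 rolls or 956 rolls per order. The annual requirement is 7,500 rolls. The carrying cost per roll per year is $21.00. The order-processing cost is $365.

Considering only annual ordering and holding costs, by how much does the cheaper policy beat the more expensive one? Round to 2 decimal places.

$1,672.91

For each Q, cost = (D/Q)·S + (Q/2)·H.
TC(376) = (7,500/376)×365 + (376/2)×21 = $11,228.59
TC(956) = (7,500/956)×365 + (956/2)×21 = $12,901.49
Cheaper: Q = 376.  Difference = $1,672.91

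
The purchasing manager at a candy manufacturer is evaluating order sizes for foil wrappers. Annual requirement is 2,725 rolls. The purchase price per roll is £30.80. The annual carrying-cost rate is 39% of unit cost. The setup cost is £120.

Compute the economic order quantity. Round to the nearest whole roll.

Holding cost per roll per year: H = 39% × £30.8 = £12.0120
Optimal lot size Q* = (2 × 2,725 × £120 / £12.012)^½ ≈ 233.34

233 rolls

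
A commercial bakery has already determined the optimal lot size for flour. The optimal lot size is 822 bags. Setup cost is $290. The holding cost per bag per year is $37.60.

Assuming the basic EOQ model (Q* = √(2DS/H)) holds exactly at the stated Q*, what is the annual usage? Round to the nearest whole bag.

43,803 bags per year

EOQ relation: Q² = 2DS/H, so rearrange for the unknown.
D = Q²H / (2S) = 822² × 37.6 / (2 × 290) = 43,802.96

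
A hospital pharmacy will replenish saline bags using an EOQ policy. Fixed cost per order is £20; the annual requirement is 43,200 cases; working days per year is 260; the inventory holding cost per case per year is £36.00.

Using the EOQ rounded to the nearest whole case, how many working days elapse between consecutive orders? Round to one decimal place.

Optimal lot size Q* = (2 × 43,200 × £20 / £36)^½ ≈ 219.09 → Q = 219 cases
Days between orders = 260 / (D/Q) = 260 / 197.260 ≈ 1.318

1.3 days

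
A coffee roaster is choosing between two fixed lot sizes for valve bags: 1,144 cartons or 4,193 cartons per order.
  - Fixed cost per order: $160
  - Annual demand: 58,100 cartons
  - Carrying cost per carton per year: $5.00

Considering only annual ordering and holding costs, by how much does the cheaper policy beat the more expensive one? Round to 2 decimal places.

$1,713.65

Annual cost at Q: ordering D·S/Q plus holding Q·H/2.
TC(1,144) = (58,100/1,144)×160 + (1,144/2)×5 = $10,985.87
TC(4,193) = (58,100/4,193)×160 + (4,193/2)×5 = $12,699.53
Lots of 1,144 are cheaper by $1,713.65.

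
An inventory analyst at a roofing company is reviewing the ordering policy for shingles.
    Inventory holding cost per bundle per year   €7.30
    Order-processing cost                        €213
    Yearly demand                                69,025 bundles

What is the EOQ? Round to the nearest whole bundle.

2,007 bundles

2DS/H = 2·69,025·213/7.3 = 4,028,034.25
EOQ = √4,028,034.25 ≈ 2,007.00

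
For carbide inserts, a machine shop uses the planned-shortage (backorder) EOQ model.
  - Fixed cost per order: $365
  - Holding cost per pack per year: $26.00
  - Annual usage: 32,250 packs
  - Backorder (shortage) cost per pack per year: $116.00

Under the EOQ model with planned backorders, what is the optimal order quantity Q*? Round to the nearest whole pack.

1,053 packs

Q* = √(2DS/H) · √((H + b)/b)
   = √(2 × 32,250 × 365 / 26) · √((26 + 116) / 116)
   = 951.568 × 1.1064 ≈ 1,052.82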